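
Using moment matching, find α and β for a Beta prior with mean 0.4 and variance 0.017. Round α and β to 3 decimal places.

By moment matching, α+β = μ(1−μ)/σ² − 1 = (0.4·0.6)/0.017 − 1 = 14.1176 − 1 = 13.1176.
Since α/(α+β) = μ, α = 0.4·13.1176 = 5.247 and β = 0.6·13.1176 = 7.871.

α = 5.247, β = 7.871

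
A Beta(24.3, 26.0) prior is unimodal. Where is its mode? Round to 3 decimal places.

0.482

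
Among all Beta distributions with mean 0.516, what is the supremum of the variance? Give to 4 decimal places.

0.2497

Var = μ(1−μ)/(α+β+1), which approaches μ(1−μ) as α+β → 0.
So the supremum is μ(1−μ) = 0.516×0.484 = 0.2497.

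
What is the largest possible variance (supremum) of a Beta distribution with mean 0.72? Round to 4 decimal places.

Var = μ(1−μ)/(α+β+1), which approaches μ(1−μ) as α+β → 0.
So the supremum is μ(1−μ) = 0.72×0.28 = 0.2016.

0.2016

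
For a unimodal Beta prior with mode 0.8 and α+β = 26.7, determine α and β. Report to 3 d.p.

For α,β>1 the mode is (α−1)/(α+β−2), so α = mode·(κ−2)+1 = 0.8×24.7+1 = 20.760.
And β = (1−mode)·(κ−2)+1 = 0.2×24.7+1 = 5.940.

α = 20.760, β = 5.940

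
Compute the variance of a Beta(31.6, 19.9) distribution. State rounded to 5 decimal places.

0.00452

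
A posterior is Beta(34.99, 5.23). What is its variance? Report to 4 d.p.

0.0027

Var = αβ/[(α+β)²(α+β+1)] = (34.99×5.23)/(40.22²×41.22) = 182.9977/66679.467048 = 0.0027.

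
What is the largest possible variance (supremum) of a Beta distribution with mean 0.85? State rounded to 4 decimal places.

0.1275

Var = μ(1−μ)/(α+β+1), which approaches μ(1−μ) as α+β → 0.
So the supremum is μ(1−μ) = 0.85×0.15 = 0.1275.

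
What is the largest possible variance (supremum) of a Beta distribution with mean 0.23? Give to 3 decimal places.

0.177

Var = μ(1−μ)/(α+β+1), which approaches μ(1−μ) as α+β → 0.
So the supremum is μ(1−μ) = 0.23×0.77 = 0.177.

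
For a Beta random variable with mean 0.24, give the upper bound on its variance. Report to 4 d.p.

0.1824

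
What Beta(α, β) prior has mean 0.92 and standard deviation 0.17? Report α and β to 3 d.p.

α = 1.423, β = 0.124

Variance = 0.17² = 0.0289. The moment-matching identity α+β = μ(1−μ)/Var − 1 gives
α+β = 0.0736/0.0289 − 1 = 1.5467, so α = μ·1.5467 = 1.423 and β = (1−μ)·1.5467 = 0.124.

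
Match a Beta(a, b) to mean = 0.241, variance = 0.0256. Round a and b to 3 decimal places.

a = 1.481, b = 4.664

By moment matching, a+b = μ(1−μ)/σ² − 1 = (0.241·0.759)/0.0256 − 1 = 7.1453 − 1 = 6.1453.
Since a/(a+b) = μ, a = 0.241·6.1453 = 1.481 and b = 0.759·6.1453 = 4.664.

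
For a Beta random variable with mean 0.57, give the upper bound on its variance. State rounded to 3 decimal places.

For fixed mean μ the Beta variance is μ(1−μ)/(α+β+1), increasing as α+β decreases.
Its least upper bound (not attained) is μ(1−μ) = 0.57·0.43 = 0.245.

0.245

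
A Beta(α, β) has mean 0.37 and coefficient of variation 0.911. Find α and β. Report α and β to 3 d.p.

α = 0.389, β = 0.663

σ = CV·μ = 0.911×0.37 = 0.33707, so σ² = 0.113616.
s+1 = μ(1−μ)/σ² = 0.2331/0.113616 = 2.0516, so s = α+β = 1.0516.
α = μs = 0.389, β = (1−μ)s = 0.663.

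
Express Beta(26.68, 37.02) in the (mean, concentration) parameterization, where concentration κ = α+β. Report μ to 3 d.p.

κ = α+β = 26.68+37.02 = 63.70; μ = α/κ = 26.68/63.70 = 0.419.

μ = 0.419, κ = 63.70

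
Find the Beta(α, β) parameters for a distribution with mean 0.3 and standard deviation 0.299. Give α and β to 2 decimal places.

σ² = 0.299² = 0.089401.
With s = α+β, Var = μ(1−μ)/(s+1), so s+1 = (0.3×0.7)/0.089401 = 2.3490 and s = 1.3490.
α = μs = 0.40, β = (1−μ)s = 0.94.

α = 0.40, β = 0.94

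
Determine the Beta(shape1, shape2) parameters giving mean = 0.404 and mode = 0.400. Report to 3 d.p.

With s = shape1+shape2: μ = shape1/s and mode = (shape1−1)/(s−2). Eliminating shape1 = μs,
μs − 1 = m(s−2) ⇒ s(μ−m) = 1−2m ⇒ s = 0.200/0.004 = 50.0000.
So shape1 = μs = 20.200, shape2 = (1−μ)s = 29.800.

shape1 = 20.200, shape2 = 29.800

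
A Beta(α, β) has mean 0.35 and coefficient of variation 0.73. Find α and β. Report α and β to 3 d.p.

σ = CV·μ = 0.73×0.35 = 0.25550, so σ² = 0.065280.
s+1 = μ(1−μ)/σ² = 0.2275/0.065280 = 3.4850, so s = α+β = 2.4850.
α = μs = 0.870, β = (1−μ)s = 1.615.

α = 0.870, β = 1.615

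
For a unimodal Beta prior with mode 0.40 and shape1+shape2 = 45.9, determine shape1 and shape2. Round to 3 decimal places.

shape1 = 18.560, shape2 = 27.340

Mode = (shape1−1)/(κ−2) with κ = shape1+shape2, so shape1−1 = 0.40·43.9 = 17.560.
shape1 = 18.560; shape2 = κ − shape1 = 27.340.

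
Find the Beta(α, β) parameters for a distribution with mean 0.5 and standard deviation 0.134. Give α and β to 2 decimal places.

α = 6.46, β = 6.46

Variance = 0.134² = 0.017956. The moment-matching identity α+β = μ(1−μ)/Var − 1 gives
α+β = 0.25/0.017956 − 1 = 12.9229, so α = μ·12.9229 = 6.46 and β = (1−μ)·12.9229 = 6.46.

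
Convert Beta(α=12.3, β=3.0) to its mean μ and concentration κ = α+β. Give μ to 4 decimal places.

μ = 0.8039, κ = 15.3

κ = α+β = 12.3+3.0 = 15.3; μ = α/κ = 12.3/15.3 = 0.8039.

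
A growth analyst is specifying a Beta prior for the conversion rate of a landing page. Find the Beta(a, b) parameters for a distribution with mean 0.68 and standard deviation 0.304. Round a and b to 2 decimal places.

a = 0.92, b = 0.43

Variance = 0.304² = 0.092416. The moment-matching identity a+b = μ(1−μ)/Var − 1 gives
a+b = 0.2176/0.092416 − 1 = 1.3546, so a = μ·1.3546 = 0.92 and b = (1−μ)·1.3546 = 0.43.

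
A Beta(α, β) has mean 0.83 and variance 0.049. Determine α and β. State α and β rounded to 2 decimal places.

Let s = α+β. The Beta variance is μ(1−μ)/(s+1).
So s+1 = μ(1−μ)/σ² = (0.83×0.17)/0.049 = 0.1411/0.049 = 2.8796, giving s = 1.8796.
Then α = μs = 0.83×1.8796 = 1.56 and β = (1−μ)s = 0.17×1.8796 = 0.32.

α = 1.56, β = 0.32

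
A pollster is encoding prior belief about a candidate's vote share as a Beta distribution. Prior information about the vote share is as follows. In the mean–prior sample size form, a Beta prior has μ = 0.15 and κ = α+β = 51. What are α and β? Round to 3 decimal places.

α = 7.650, β = 43.350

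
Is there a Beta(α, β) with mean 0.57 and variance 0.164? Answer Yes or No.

Yes

The Beta variance bound is σ² < μ(1−μ).
Here μ(1−μ) = 0.57×0.43 = 0.2451, and 0.164 < 0.2451.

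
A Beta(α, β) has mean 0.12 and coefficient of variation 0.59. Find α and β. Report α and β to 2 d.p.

σ = CV·μ = 0.59×0.12 = 0.07080, so σ² = 0.005013.
s+1 = μ(1−μ)/σ² = 0.1056/0.005013 = 21.0667, so s = α+β = 20.0667.
α = μs = 2.41, β = (1−μ)s = 17.66.

α = 2.41, β = 17.66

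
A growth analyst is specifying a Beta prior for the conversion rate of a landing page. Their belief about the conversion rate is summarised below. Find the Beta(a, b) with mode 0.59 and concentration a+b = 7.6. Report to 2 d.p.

a = 4.30, b = 3.30

For a,b>1 the mode is (a−1)/(a+b−2), so a = mode·(κ−2)+1 = 0.59×5.6+1 = 4.30.
And b = (1−mode)·(κ−2)+1 = 0.41×5.6+1 = 3.30.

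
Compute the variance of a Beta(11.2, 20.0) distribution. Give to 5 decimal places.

0.00715

Var = αβ/[(α+β)²(α+β+1)] = (11.2×20.0)/(31.2²×32.2) = 224.00/31344.768 = 0.00715.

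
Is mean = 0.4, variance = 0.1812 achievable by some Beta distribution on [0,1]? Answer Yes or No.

Yes

The Beta variance bound is σ² < μ(1−μ).
Here μ(1−μ) = 0.4×0.6 = 0.24, and 0.1812 < 0.24.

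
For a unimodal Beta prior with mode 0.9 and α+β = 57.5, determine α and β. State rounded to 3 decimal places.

Since the density peak of Beta(α,β) is at (α−1)/(α+β−2),
α = 1 + 0.9(57.5−2) = 50.950 and β = 57.5 − 50.950 = 6.550.

α = 50.950, β = 6.550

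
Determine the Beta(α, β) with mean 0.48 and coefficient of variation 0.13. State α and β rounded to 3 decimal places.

α = 30.289, β = 32.813

σ = CV·μ = 0.13×0.48 = 0.06240, so σ² = 0.003894.
s+1 = μ(1−μ)/σ² = 0.2496/0.003894 = 64.1026, so s = α+β = 63.1026.
α = μs = 30.289, β = (1−μ)s = 32.813.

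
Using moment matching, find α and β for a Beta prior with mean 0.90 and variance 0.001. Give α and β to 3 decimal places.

α = 80.100, β = 8.900

By moment matching, α+β = μ(1−μ)/σ² − 1 = (0.90·0.10)/0.001 − 1 = 90.0000 − 1 = 89.0000.
Since α/(α+β) = μ, α = 0.90·89.0000 = 80.100 and β = 0.10·89.0000 = 8.900.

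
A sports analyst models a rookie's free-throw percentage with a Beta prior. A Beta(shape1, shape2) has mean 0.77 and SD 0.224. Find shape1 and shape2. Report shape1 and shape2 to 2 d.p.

First σ² = 0.050176. Setting shape1 = μn, shape2 = (1−μ)n with n = shape1+shape2,
μ(1−μ)/(n+1) = 0.050176 ⇒ n+1 = 0.1771/0.050176 = 3.5296 ⇒ n = 2.5296.
Hence shape1 = 0.77×2.5296 = 1.95, shape2 = 0.23×2.5296 = 0.58.

shape1 = 1.95, shape2 = 0.58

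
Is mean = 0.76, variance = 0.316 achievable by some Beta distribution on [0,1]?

No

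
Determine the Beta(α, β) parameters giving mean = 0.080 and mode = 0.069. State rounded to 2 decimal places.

α = 6.27, β = 72.09

With s = α+β: μ = α/s and mode = (α−1)/(s−2). Eliminating α = μs,
μs − 1 = m(s−2) ⇒ s(μ−m) = 1−2m ⇒ s = 0.862/0.011 = 78.3636.
So α = μs = 6.27, β = (1−μ)s = 72.09.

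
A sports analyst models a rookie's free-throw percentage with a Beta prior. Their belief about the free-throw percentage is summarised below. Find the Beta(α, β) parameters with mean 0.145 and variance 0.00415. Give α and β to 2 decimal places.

Let s = α+β. The Beta variance is μ(1−μ)/(s+1).
So s+1 = μ(1−μ)/σ² = (0.145×0.855)/0.00415 = 0.123975/0.00415 = 29.8735, giving s = 28.8735.
Then α = μs = 0.145×28.8735 = 4.19 and β = (1−μ)s = 0.855×28.8735 = 24.69.

α = 4.19, β = 24.69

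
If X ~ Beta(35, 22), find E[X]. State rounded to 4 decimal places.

E[X] = α/(α+β) = 35/57 = 0.6140.

0.6140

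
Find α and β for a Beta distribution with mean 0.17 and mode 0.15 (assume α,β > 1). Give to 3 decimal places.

α = 5.950, β = 29.050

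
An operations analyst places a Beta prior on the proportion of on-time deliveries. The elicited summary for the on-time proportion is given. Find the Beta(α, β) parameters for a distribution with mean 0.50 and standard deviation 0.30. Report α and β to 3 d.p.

α = 0.889, β = 0.889

σ² = 0.30² = 0.0900.
With s = α+β, Var = μ(1−μ)/(s+1), so s+1 = (0.50×0.50)/0.0900 = 2.7778 and s = 1.7778.
α = μs = 0.889, β = (1−μ)s = 0.889.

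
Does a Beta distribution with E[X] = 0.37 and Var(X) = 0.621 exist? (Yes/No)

The Beta variance bound is σ² < μ(1−μ).
Here μ(1−μ) = 0.37×0.63 = 0.2331, and 0.621 ≥ 0.2331.

No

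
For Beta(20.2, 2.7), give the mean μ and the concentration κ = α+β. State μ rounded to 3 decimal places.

μ = 0.882, κ = 22.9

κ = α+β = 20.2+2.7 = 22.9; μ = α/κ = 20.2/22.9 = 0.882.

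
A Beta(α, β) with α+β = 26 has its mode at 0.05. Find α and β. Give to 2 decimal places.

Mode = (α−1)/(κ−2) with κ = α+β, so α−1 = 0.05·24 = 1.20.
α = 2.20; β = κ − α = 23.80.

α = 2.20, β = 23.80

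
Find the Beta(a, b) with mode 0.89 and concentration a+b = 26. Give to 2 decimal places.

a = 22.36, b = 3.64

Since the density peak of Beta(a,b) is at (a−1)/(a+b−2),
a = 1 + 0.89(26−2) = 22.36 and b = 26 − 22.36 = 3.64.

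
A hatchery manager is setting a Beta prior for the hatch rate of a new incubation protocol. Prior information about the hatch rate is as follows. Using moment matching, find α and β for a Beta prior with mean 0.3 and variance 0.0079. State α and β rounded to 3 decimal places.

Write ν = α+β; then α = μν and Var = μ(1−μ)/(ν+1).
ν = μ(1−μ)/Var − 1 = 0.21/0.0079 − 1 = 25.5823.
α = 0.3·25.5823 = 7.675, β = 0.7·25.5823 = 17.908.

α = 7.675, β = 17.908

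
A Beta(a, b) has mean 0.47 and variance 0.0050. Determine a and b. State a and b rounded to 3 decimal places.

a = 22.945, b = 25.875

Write ν = a+b; then a = μν and Var = μ(1−μ)/(ν+1).
ν = μ(1−μ)/Var − 1 = 0.2491/0.0050 − 1 = 48.8200.
a = 0.47·48.8200 = 22.945, b = 0.53·48.8200 = 25.875.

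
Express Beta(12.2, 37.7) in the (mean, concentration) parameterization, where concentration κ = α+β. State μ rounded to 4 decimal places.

μ = 0.2445, κ = 49.9

κ = α+β = 12.2+37.7 = 49.9; μ = α/κ = 12.2/49.9 = 0.2445.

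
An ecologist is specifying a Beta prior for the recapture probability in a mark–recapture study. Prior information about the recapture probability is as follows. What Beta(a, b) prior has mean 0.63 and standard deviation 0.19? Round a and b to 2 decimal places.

First σ² = 0.0361. Setting a = μn, b = (1−μ)n with n = a+b,
μ(1−μ)/(n+1) = 0.0361 ⇒ n+1 = 0.2331/0.0361 = 6.4571 ⇒ n = 5.4571.
Hence a = 0.63×5.4571 = 3.44, b = 0.37×5.4571 = 2.02.

a = 3.44, b = 2.02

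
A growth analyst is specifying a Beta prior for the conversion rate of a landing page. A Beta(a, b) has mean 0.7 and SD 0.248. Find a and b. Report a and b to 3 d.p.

First σ² = 0.061504. Setting a = μn, b = (1−μ)n with n = a+b,
μ(1−μ)/(n+1) = 0.061504 ⇒ n+1 = 0.21/0.061504 = 3.4144 ⇒ n = 2.4144.
Hence a = 0.7×2.4144 = 1.690, b = 0.3×2.4144 = 0.724.

a = 1.690, b = 0.724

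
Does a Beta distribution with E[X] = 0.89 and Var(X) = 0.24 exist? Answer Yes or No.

For any Beta, Var(X) < E[X]·(1−E[X]).
Here μ(1−μ) = 0.89×0.11 = 0.0979, and 0.24 ≥ 0.0979.

No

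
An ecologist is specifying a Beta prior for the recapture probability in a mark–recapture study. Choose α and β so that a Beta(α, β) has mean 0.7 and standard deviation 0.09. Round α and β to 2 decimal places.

σ² = 0.09² = 0.0081.
With s = α+β, Var = μ(1−μ)/(s+1), so s+1 = (0.7×0.3)/0.0081 = 25.9259 and s = 24.9259.
α = μs = 17.45, β = (1−μ)s = 7.48.

α = 17.45, β = 7.48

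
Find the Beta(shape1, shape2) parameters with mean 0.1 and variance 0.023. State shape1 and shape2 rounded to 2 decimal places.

Write ν = shape1+shape2; then shape1 = μν and Var = μ(1−μ)/(ν+1).
ν = μ(1−μ)/Var − 1 = 0.09/0.023 − 1 = 2.9130.
shape1 = 0.1·2.9130 = 0.29, shape2 = 0.9·2.9130 = 2.62.

shape1 = 0.29, shape2 = 2.62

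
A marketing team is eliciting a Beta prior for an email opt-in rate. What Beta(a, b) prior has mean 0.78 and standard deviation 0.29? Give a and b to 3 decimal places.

a = 0.812, b = 0.229

First σ² = 0.0841. Setting a = μn, b = (1−μ)n with n = a+b,
μ(1−μ)/(n+1) = 0.0841 ⇒ n+1 = 0.1716/0.0841 = 2.0404 ⇒ n = 1.0404.
Hence a = 0.78×1.0404 = 0.812, b = 0.22×1.0404 = 0.229.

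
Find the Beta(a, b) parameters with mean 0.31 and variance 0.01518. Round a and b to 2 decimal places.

By moment matching, a+b = μ(1−μ)/σ² − 1 = (0.31·0.69)/0.01518 − 1 = 14.0909 − 1 = 13.0909.
Since a/(a+b) = μ, a = 0.31·13.0909 = 4.06 and b = 0.69·13.0909 = 9.03.

a = 4.06, b = 9.03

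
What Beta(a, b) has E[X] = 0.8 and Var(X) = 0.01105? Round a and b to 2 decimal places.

a = 10.78, b = 2.70

By moment matching, a+b = μ(1−μ)/σ² − 1 = (0.8·0.2)/0.01105 − 1 = 14.4796 − 1 = 13.4796.
Since a/(a+b) = μ, a = 0.8·13.4796 = 10.78 and b = 0.2·13.4796 = 2.70.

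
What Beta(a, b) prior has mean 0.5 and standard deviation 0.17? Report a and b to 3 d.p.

Variance = 0.17² = 0.0289. The moment-matching identity a+b = μ(1−μ)/Var − 1 gives
a+b = 0.25/0.0289 − 1 = 7.6505, so a = μ·7.6505 = 3.825 and b = (1−μ)·7.6505 = 3.825.

a = 3.825, b = 3.825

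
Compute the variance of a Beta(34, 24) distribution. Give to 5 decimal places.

α+β = 58 and αβ = 816, so Var = αβ/[(α+β)²(α+β+1)] = 816/198476 = 0.00411.

0.00411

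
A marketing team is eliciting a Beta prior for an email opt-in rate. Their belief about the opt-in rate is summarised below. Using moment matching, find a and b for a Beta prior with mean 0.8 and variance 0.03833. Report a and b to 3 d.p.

a = 2.539, b = 0.635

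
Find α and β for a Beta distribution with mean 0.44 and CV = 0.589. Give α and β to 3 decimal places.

σ = CV·μ = 0.589×0.44 = 0.25916, so σ² = 0.067164.
s+1 = μ(1−μ)/σ² = 0.2464/0.067164 = 3.6686, so s = α+β = 2.6686.
α = μs = 1.174, β = (1−μ)s = 1.494.

α = 1.174, β = 1.494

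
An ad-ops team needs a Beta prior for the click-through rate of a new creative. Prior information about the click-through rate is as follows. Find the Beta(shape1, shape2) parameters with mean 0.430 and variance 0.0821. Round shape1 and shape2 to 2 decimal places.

By moment matching, shape1+shape2 = μ(1−μ)/σ² − 1 = (0.430·0.570)/0.0821 − 1 = 2.9854 − 1 = 1.9854.
Since shape1/(shape1+shape2) = μ, shape1 = 0.430·1.9854 = 0.85 and shape2 = 0.570·1.9854 = 1.13.

shape1 = 0.85, shape2 = 1.13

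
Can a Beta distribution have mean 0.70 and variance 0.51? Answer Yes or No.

No

A Beta with mean μ has variance μ(1−μ)/(α+β+1) < μ(1−μ).
Here μ(1−μ) = 0.70×0.30 = 0.2100, and 0.51 ≥ 0.2100.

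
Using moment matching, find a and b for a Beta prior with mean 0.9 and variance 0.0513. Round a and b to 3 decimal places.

Write ν = a+b; then a = μν and Var = μ(1−μ)/(ν+1).
ν = μ(1−μ)/Var − 1 = 0.09/0.0513 − 1 = 0.7544.
a = 0.9·0.7544 = 0.679, b = 0.1·0.7544 = 0.075.

a = 0.679, b = 0.075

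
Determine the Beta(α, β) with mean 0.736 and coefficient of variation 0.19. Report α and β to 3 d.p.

σ = CV·μ = 0.19×0.736 = 0.13984, so σ² = 0.019555.
s+1 = μ(1−μ)/σ² = 0.194304/0.019555 = 9.9362, so s = α+β = 8.9362.
α = μs = 6.577, β = (1−μ)s = 2.359.

α = 6.577, β = 2.359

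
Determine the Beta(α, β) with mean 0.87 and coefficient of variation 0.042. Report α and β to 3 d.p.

Var = (CV·μ)² = (0.042×0.87)² = 0.001335.
α+β = μ(1−μ)/Var − 1 = 0.1131/0.001335 − 1 = 83.7082.
Thus α = 0.87·83.7082 = 72.826 and β = 0.13·83.7082 = 10.882.

α = 72.826, β = 10.882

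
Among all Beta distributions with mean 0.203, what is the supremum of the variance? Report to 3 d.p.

For fixed mean μ the Beta variance is μ(1−μ)/(α+β+1), increasing as α+β decreases.
Its least upper bound (not attained) is μ(1−μ) = 0.203·0.797 = 0.162.

0.162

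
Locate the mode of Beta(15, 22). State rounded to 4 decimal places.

0.4000

With α,β > 1, mode = (α−1)/(α+β−2) = 14/35 = 0.4000.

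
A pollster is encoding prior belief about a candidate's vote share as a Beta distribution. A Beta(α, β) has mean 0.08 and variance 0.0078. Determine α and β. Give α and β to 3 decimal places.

By moment matching, α+β = μ(1−μ)/σ² − 1 = (0.08·0.92)/0.0078 − 1 = 9.4359 − 1 = 8.4359.
Since α/(α+β) = μ, α = 0.08·8.4359 = 0.675 and β = 0.92·8.4359 = 7.761.

α = 0.675, β = 7.761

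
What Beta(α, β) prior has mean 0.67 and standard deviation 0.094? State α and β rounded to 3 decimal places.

σ² = 0.094² = 0.008836.
With s = α+β, Var = μ(1−μ)/(s+1), so s+1 = (0.67×0.33)/0.008836 = 25.0226 and s = 24.0226.
α = μs = 16.095, β = (1−μ)s = 7.927.

α = 16.095, β = 7.927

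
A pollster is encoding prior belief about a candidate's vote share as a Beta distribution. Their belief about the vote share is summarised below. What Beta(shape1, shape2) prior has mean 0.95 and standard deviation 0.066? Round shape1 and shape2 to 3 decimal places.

shape1 = 9.409, shape2 = 0.495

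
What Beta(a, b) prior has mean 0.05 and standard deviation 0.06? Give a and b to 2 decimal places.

a = 0.61, b = 11.58

First σ² = 0.0036. Setting a = μn, b = (1−μ)n with n = a+b,
μ(1−μ)/(n+1) = 0.0036 ⇒ n+1 = 0.0475/0.0036 = 13.1944 ⇒ n = 12.1944.
Hence a = 0.05×12.1944 = 0.61, b = 0.95×12.1944 = 11.58.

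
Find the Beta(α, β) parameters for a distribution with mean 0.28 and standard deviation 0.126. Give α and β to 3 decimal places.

α = 3.276, β = 8.423

Variance = 0.126² = 0.015876. The moment-matching identity α+β = μ(1−μ)/Var − 1 gives
α+β = 0.2016/0.015876 − 1 = 11.6984, so α = μ·11.6984 = 3.276 and β = (1−μ)·11.6984 = 8.423.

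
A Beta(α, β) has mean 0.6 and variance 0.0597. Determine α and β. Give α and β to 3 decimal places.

α = 1.812, β = 1.208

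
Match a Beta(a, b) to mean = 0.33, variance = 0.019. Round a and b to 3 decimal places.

a = 3.510, b = 7.127

Write ν = a+b; then a = μν and Var = μ(1−μ)/(ν+1).
ν = μ(1−μ)/Var − 1 = 0.2211/0.019 − 1 = 10.6368.
a = 0.33·10.6368 = 3.510, b = 0.67·10.6368 = 7.127.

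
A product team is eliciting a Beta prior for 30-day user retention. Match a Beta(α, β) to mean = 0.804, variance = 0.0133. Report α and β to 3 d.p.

α = 8.722, β = 2.126

Let s = α+β. The Beta variance is μ(1−μ)/(s+1).
So s+1 = μ(1−μ)/σ² = (0.804×0.196)/0.0133 = 0.157584/0.0133 = 11.8484, giving s = 10.8484.
Then α = μs = 0.804×10.8484 = 8.722 and β = (1−μ)s = 0.196×10.8484 = 2.126.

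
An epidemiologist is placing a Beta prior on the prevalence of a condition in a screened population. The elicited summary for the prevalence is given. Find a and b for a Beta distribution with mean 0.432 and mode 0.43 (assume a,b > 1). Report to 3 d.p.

a = 30.240, b = 39.760

With s = a+b: μ = a/s and mode = (a−1)/(s−2). Eliminating a = μs,
μs − 1 = m(s−2) ⇒ s(μ−m) = 1−2m ⇒ s = 0.14/0.002 = 70.0000.
So a = μs = 30.240, b = (1−μ)s = 39.760.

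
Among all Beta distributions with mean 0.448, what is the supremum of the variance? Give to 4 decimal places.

For fixed mean μ the Beta variance is μ(1−μ)/(α+β+1), increasing as α+β decreases.
Its least upper bound (not attained) is μ(1−μ) = 0.448·0.552 = 0.2473.

0.2473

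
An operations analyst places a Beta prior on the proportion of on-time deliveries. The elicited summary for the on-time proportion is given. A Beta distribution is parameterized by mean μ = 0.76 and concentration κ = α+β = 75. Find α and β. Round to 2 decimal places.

Split κ in proportion μ : (1−μ): α = 0.76·75 = 57.00, β = 75 − 57.00 = 18.00.

α = 57.00, β = 18.00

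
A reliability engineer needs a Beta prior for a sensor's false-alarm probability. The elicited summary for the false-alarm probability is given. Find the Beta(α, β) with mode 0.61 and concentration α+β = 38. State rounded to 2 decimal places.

α = 22.96, β = 15.04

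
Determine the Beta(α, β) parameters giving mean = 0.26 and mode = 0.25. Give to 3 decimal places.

α = 13.000, β = 37.000

With s = α+β: μ = α/s and mode = (α−1)/(s−2). Eliminating α = μs,
μs − 1 = m(s−2) ⇒ s(μ−m) = 1−2m ⇒ s = 0.50/0.01 = 50.0000.
So α = μs = 13.000, β = (1−μ)s = 37.000.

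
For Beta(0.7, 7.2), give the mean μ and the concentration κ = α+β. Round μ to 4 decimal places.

κ = α+β = 0.7+7.2 = 7.9; μ = α/κ = 0.7/7.9 = 0.0886.

μ = 0.0886, κ = 7.9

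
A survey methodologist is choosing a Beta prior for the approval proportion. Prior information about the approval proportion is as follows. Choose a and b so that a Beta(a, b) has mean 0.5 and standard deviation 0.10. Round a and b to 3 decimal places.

σ² = 0.10² = 0.0100.
With s = a+b, Var = μ(1−μ)/(s+1), so s+1 = (0.5×0.5)/0.0100 = 25.0000 and s = 24.0000.
a = μs = 12.000, b = (1−μ)s = 12.000.

a = 12.000, b = 12.000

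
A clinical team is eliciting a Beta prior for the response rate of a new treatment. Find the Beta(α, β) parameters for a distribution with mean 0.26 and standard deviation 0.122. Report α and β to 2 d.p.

Variance = 0.122² = 0.014884. The moment-matching identity α+β = μ(1−μ)/Var − 1 gives
α+β = 0.1924/0.014884 − 1 = 11.9266, so α = μ·11.9266 = 3.10 and β = (1−μ)·11.9266 = 8.83.

α = 3.10, β = 8.83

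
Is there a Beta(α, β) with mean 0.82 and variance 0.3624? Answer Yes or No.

For any Beta, Var(X) < E[X]·(1−E[X]).
Here μ(1−μ) = 0.82×0.18 = 0.1476, and 0.3624 ≥ 0.1476.

No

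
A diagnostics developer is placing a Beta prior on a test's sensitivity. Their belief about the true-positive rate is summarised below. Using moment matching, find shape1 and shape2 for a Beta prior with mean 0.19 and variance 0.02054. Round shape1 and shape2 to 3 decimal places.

shape1 = 1.234, shape2 = 5.259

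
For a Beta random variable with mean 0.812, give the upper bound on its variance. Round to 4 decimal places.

0.1527

Var = μ(1−μ)/(α+β+1), which approaches μ(1−μ) as α+β → 0.
So the supremum is μ(1−μ) = 0.812×0.188 = 0.1527.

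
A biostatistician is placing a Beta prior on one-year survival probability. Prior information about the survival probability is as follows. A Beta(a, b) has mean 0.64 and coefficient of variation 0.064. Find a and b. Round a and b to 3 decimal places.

σ = CV·μ = 0.064×0.64 = 0.04096, so σ² = 0.001678.
s+1 = μ(1−μ)/σ² = 0.2304/0.001678 = 137.3291, so s = a+b = 136.3291.
a = μs = 87.251, b = (1−μ)s = 49.078.

a = 87.251, b = 49.078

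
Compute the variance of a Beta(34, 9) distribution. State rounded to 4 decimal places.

Var = αβ/[(α+β)²(α+β+1)] = (34×9)/(43²×44) = 306/81356 = 0.0038.

0.0038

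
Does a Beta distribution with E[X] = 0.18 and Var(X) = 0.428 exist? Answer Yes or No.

No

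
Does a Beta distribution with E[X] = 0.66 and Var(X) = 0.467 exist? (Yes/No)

The Beta variance bound is σ² < μ(1−μ).
Here μ(1−μ) = 0.66×0.34 = 0.2244, and 0.467 ≥ 0.2244.

No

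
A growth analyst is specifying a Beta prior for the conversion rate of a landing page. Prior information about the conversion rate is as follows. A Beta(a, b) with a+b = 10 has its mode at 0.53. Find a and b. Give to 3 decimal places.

a = 5.240, b = 4.760

Mode = (a−1)/(κ−2) with κ = a+b, so a−1 = 0.53·8 = 4.240.
a = 5.240; b = κ − a = 4.760.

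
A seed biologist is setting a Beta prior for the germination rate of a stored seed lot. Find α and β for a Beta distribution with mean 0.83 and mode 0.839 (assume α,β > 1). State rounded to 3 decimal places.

With s = α+β: μ = α/s and mode = (α−1)/(s−2). Eliminating α = μs,
μs − 1 = m(s−2) ⇒ s(μ−m) = 1−2m ⇒ s = -0.678/-0.009 = 75.3333.
So α = μs = 62.527, β = (1−μ)s = 12.807.

α = 62.527, β = 12.807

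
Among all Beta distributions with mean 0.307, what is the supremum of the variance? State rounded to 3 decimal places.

For fixed mean μ the Beta variance is μ(1−μ)/(α+β+1), increasing as α+β decreases.
Its least upper bound (not attained) is μ(1−μ) = 0.307·0.693 = 0.213.

0.213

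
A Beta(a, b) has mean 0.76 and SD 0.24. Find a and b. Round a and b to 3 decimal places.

a = 1.647, b = 0.520

First σ² = 0.0576. Setting a = μn, b = (1−μ)n with n = a+b,
μ(1−μ)/(n+1) = 0.0576 ⇒ n+1 = 0.1824/0.0576 = 3.1667 ⇒ n = 2.1667.
Hence a = 0.76×2.1667 = 1.647, b = 0.24×2.1667 = 0.520.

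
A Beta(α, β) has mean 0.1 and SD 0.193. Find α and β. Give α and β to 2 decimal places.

First σ² = 0.037249. Setting α = μn, β = (1−μ)n with n = α+β,
μ(1−μ)/(n+1) = 0.037249 ⇒ n+1 = 0.09/0.037249 = 2.4162 ⇒ n = 1.4162.
Hence α = 0.1×1.4162 = 0.14, β = 0.9×1.4162 = 1.27.

α = 0.14, β = 1.27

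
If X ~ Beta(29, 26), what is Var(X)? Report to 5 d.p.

μ = 29/55 = 0.527273; Var = μ(1−μ)/(α+β+1) = 0.2492562/56 = 0.00445.

0.00445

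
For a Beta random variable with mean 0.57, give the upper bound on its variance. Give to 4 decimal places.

Var = μ(1−μ)/(α+β+1), which approaches μ(1−μ) as α+β → 0.
So the supremum is μ(1−μ) = 0.57×0.43 = 0.2451.

0.2451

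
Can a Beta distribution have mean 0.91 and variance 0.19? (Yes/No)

For any Beta, Var(X) < E[X]·(1−E[X]).
Here μ(1−μ) = 0.91×0.09 = 0.0819, and 0.19 ≥ 0.0819.

No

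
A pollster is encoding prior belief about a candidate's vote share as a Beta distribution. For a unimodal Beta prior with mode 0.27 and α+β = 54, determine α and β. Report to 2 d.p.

For α,β>1 the mode is (α−1)/(α+β−2), so α = mode·(κ−2)+1 = 0.27×52+1 = 15.04.
And β = (1−mode)·(κ−2)+1 = 0.73×52+1 = 38.96.

α = 15.04, β = 38.96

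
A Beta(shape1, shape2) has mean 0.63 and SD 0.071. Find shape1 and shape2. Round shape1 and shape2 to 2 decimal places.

First σ² = 0.005041. Setting shape1 = μn, shape2 = (1−μ)n with n = shape1+shape2,
μ(1−μ)/(n+1) = 0.005041 ⇒ n+1 = 0.2331/0.005041 = 46.2408 ⇒ n = 45.2408.
Hence shape1 = 0.63×45.2408 = 28.50, shape2 = 0.37×45.2408 = 16.74.

shape1 = 28.50, shape2 = 16.74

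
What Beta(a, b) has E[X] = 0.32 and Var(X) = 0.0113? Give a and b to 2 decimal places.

a = 5.84, b = 12.41

Write ν = a+b; then a = μν and Var = μ(1−μ)/(ν+1).
ν = μ(1−μ)/Var − 1 = 0.2176/0.0113 − 1 = 18.2566.
a = 0.32·18.2566 = 5.84, b = 0.68·18.2566 = 12.41.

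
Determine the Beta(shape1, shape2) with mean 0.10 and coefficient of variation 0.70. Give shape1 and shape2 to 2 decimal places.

σ = CV·μ = 0.70×0.10 = 0.07000, so σ² = 0.004900.
s+1 = μ(1−μ)/σ² = 0.0900/0.004900 = 18.3673, so s = shape1+shape2 = 17.3673.
shape1 = μs = 1.74, shape2 = (1−μ)s = 15.63.

shape1 = 1.74, shape2 = 15.63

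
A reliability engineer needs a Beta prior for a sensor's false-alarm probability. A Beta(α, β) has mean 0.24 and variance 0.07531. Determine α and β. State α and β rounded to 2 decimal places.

α = 0.34, β = 1.08

Let s = α+β. The Beta variance is μ(1−μ)/(s+1).
So s+1 = μ(1−μ)/σ² = (0.24×0.76)/0.07531 = 0.1824/0.07531 = 2.4220, giving s = 1.4220.
Then α = μs = 0.24×1.4220 = 0.34 and β = (1−μ)s = 0.76×1.4220 = 1.08.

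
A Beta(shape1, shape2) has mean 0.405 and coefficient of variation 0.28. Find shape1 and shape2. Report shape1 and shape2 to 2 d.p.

shape1 = 7.18, shape2 = 10.55

Var = (CV·μ)² = (0.28×0.405)² = 0.012860.
shape1+shape2 = μ(1−μ)/Var − 1 = 0.240975/0.012860 − 1 = 17.7390.
Thus shape1 = 0.405·17.7390 = 7.18 and shape2 = 0.595·17.7390 = 10.55.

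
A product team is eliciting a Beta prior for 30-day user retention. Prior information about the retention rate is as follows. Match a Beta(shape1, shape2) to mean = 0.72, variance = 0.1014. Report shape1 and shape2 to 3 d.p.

shape1 = 0.711, shape2 = 0.277

Write ν = shape1+shape2; then shape1 = μν and Var = μ(1−μ)/(ν+1).
ν = μ(1−μ)/Var − 1 = 0.2016/0.1014 − 1 = 0.9882.
shape1 = 0.72·0.9882 = 0.711, shape2 = 0.28·0.9882 = 0.277.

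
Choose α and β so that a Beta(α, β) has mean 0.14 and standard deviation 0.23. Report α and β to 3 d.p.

α = 0.179, β = 1.097

Variance = 0.23² = 0.0529. The moment-matching identity α+β = μ(1−μ)/Var − 1 gives
α+β = 0.1204/0.0529 − 1 = 1.2760, so α = μ·1.2760 = 0.179 and β = (1−μ)·1.2760 = 1.097.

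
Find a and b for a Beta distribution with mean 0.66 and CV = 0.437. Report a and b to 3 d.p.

a = 1.120, b = 0.577

Var = (CV·μ)² = (0.437×0.66)² = 0.083186.
a+b = μ(1−μ)/Var − 1 = 0.2244/0.083186 − 1 = 1.6976.
Thus a = 0.66·1.6976 = 1.120 and b = 0.34·1.6976 = 0.577.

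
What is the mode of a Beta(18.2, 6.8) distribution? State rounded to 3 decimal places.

With α,β > 1, mode = (α−1)/(α+β−2) = 17.2/23.0 = 0.748.

0.748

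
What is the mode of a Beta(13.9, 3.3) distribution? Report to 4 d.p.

0.8487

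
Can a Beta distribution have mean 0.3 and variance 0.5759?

No

For any Beta, Var(X) < E[X]·(1−E[X]).
Here μ(1−μ) = 0.3×0.7 = 0.21, and 0.5759 ≥ 0.21.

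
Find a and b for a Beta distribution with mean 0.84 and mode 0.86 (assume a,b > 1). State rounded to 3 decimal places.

a = 30.240, b = 5.760

Let s = a+b. Mean gives a = μs = 0.84s; mode gives (a−1)/(s−2) = 0.86.
Substituting: 0.84s − 1 = 0.86(s−2) = 0.86s − 1.72, so -0.02s = -0.72 and s = 36.0000.
Then a = 0.84×36.0000 = 30.240 and b = s−a = 5.760.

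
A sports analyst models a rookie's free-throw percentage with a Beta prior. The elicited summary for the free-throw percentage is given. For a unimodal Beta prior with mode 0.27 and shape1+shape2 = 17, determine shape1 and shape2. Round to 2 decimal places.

Since the density peak of Beta(shape1,shape2) is at (shape1−1)/(shape1+shape2−2),
shape1 = 1 + 0.27(17−2) = 5.05 and shape2 = 17 − 5.05 = 11.95.

shape1 = 5.05, shape2 = 11.95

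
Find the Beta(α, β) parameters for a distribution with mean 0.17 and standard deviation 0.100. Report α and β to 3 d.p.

First σ² = 0.010000. Setting α = μn, β = (1−μ)n with n = α+β,
μ(1−μ)/(n+1) = 0.010000 ⇒ n+1 = 0.1411/0.010000 = 14.1100 ⇒ n = 13.1100.
Hence α = 0.17×13.1100 = 2.229, β = 0.83×13.1100 = 10.881.

α = 2.229, β = 10.881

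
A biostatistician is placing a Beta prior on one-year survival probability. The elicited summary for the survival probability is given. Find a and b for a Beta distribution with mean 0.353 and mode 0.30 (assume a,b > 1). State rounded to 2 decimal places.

With s = a+b: μ = a/s and mode = (a−1)/(s−2). Eliminating a = μs,
μs − 1 = m(s−2) ⇒ s(μ−m) = 1−2m ⇒ s = 0.40/0.053 = 7.5472.
So a = μs = 2.66, b = (1−μ)s = 4.88.

a = 2.66, b = 4.88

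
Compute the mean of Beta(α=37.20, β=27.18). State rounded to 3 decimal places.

The Beta mean is α/(α+β) = 37.20/(37.20+27.18) = 0.578.

0.578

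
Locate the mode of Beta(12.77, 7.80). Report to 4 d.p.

With α,β > 1, mode = (α−1)/(α+β−2) = 11.77/18.57 = 0.6338.

0.6338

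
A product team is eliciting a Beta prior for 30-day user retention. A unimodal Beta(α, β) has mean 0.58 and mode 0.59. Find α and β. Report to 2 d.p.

α = 10.44, β = 7.56

Let s = α+β. Mean gives α = μs = 0.58s; mode gives (α−1)/(s−2) = 0.59.
Substituting: 0.58s − 1 = 0.59(s−2) = 0.59s − 1.18, so -0.01s = -0.18 and s = 18.0000.
Then α = 0.58×18.0000 = 10.44 and β = s−α = 7.56.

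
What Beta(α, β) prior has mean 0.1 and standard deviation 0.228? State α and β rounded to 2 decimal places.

σ² = 0.228² = 0.051984.
With s = α+β, Var = μ(1−μ)/(s+1), so s+1 = (0.1×0.9)/0.051984 = 1.7313 and s = 0.7313.
α = μs = 0.07, β = (1−μ)s = 0.66.

α = 0.07, β = 0.66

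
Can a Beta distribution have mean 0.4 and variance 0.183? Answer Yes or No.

A Beta with mean μ has variance μ(1−μ)/(α+β+1) < μ(1−μ).
Here μ(1−μ) = 0.4×0.6 = 0.24, and 0.183 < 0.24.

Yes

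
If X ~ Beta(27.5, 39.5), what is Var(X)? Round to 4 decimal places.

0.0036

μ = 27.5/67.0 = 0.410448; Var = μ(1−μ)/(α+β+1) = 0.2419804/68.0 = 0.0036.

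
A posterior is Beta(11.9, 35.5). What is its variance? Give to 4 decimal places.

0.0039

Var = αβ/[(α+β)²(α+β+1)] = (11.9×35.5)/(47.4²×48.4) = 422.45/108743.184 = 0.0039.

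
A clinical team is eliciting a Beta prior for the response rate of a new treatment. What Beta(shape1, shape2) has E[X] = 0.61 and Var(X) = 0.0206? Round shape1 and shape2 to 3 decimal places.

shape1 = 6.435, shape2 = 4.114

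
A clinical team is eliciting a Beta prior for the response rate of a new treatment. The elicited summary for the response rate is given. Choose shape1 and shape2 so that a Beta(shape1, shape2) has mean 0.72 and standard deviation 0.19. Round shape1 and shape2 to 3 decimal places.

shape1 = 3.301, shape2 = 1.284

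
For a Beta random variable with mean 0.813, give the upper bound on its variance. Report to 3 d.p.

Var = μ(1−μ)/(α+β+1), which approaches μ(1−μ) as α+β → 0.
So the supremum is μ(1−μ) = 0.813×0.187 = 0.152.

0.152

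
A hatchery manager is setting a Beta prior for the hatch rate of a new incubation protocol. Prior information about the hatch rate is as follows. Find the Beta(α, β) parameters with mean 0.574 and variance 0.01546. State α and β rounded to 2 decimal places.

α = 8.50, β = 6.31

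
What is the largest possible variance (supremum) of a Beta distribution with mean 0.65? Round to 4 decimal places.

0.2275

For fixed mean μ the Beta variance is μ(1−μ)/(α+β+1), increasing as α+β decreases.
Its least upper bound (not attained) is μ(1−μ) = 0.65·0.35 = 0.2275.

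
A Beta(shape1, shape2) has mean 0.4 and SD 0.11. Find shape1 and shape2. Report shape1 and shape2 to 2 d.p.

Variance = 0.11² = 0.0121. The moment-matching identity shape1+shape2 = μ(1−μ)/Var − 1 gives
shape1+shape2 = 0.24/0.0121 − 1 = 18.8347, so shape1 = μ·18.8347 = 7.53 and shape2 = (1−μ)·18.8347 = 11.30.

shape1 = 7.53, shape2 = 11.30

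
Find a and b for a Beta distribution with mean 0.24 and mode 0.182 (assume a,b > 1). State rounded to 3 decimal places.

a = 2.632, b = 8.334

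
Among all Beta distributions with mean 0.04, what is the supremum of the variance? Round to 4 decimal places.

0.0384

Var = μ(1−μ)/(α+β+1), which approaches μ(1−μ) as α+β → 0.
So the supremum is μ(1−μ) = 0.04×0.96 = 0.0384.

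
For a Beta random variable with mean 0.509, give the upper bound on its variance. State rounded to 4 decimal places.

0.2499

Var = μ(1−μ)/(α+β+1), which approaches μ(1−μ) as α+β → 0.
So the supremum is μ(1−μ) = 0.509×0.491 = 0.2499.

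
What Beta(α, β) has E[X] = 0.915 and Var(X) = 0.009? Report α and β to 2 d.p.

α = 6.99, β = 0.65

By moment matching, α+β = μ(1−μ)/σ² − 1 = (0.915·0.085)/0.009 − 1 = 8.6417 − 1 = 7.6417.
Since α/(α+β) = μ, α = 0.915·7.6417 = 6.99 and β = 0.085·7.6417 = 0.65.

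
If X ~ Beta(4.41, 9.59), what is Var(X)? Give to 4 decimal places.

0.0144

Var = αβ/[(α+β)²(α+β+1)] = (4.41×9.59)/(14.00²×15.00) = 42.2919/2940.000000 = 0.0144.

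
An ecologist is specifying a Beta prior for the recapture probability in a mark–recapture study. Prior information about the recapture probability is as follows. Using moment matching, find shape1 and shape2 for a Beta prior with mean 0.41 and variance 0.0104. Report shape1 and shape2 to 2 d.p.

shape1 = 9.13, shape2 = 13.13

Write ν = shape1+shape2; then shape1 = μν and Var = μ(1−μ)/(ν+1).
ν = μ(1−μ)/Var − 1 = 0.2419/0.0104 − 1 = 22.2596.
shape1 = 0.41·22.2596 = 9.13, shape2 = 0.59·22.2596 = 13.13.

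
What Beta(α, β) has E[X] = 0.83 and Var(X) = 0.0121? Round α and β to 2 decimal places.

α = 8.85, β = 1.81

Write ν = α+β; then α = μν and Var = μ(1−μ)/(ν+1).
ν = μ(1−μ)/Var − 1 = 0.1411/0.0121 − 1 = 10.6612.
α = 0.83·10.6612 = 8.85, β = 0.17·10.6612 = 1.81.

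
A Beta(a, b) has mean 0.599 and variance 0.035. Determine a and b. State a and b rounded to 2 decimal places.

Write ν = a+b; then a = μν and Var = μ(1−μ)/(ν+1).
ν = μ(1−μ)/Var − 1 = 0.240199/0.035 − 1 = 5.8628.
a = 0.599·5.8628 = 3.51, b = 0.401·5.8628 = 2.35.

a = 3.51, b = 2.35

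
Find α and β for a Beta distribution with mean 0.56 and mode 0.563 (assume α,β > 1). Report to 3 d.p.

α = 23.520, β = 18.480

Let s = α+β. Mean gives α = μs = 0.56s; mode gives (α−1)/(s−2) = 0.563.
Substituting: 0.56s − 1 = 0.563(s−2) = 0.563s − 1.126, so -0.003s = -0.126 and s = 42.0000.
Then α = 0.56×42.0000 = 23.520 and β = s−α = 18.480.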